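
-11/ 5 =-2.20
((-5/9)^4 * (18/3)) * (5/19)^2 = 31250/789507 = 0.04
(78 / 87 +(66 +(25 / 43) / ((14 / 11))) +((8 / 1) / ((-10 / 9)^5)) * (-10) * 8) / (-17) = -4858419143 / 185491250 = -26.19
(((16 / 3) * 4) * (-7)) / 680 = -56 / 255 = -0.22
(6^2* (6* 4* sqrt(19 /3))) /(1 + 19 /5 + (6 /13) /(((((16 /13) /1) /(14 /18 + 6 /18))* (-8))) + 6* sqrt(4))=138240* sqrt(57) /8039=129.83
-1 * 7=-7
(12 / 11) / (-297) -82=-89302 / 1089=-82.00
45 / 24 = 15 / 8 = 1.88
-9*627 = -5643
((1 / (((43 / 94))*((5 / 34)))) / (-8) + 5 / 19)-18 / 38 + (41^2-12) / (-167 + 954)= 334643 / 6429790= 0.05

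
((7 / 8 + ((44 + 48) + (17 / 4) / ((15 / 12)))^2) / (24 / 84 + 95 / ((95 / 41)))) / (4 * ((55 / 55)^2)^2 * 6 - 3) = 1820407 / 173400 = 10.50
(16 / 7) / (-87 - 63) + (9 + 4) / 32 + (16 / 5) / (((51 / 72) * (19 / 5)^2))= 72569953 / 103101600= 0.70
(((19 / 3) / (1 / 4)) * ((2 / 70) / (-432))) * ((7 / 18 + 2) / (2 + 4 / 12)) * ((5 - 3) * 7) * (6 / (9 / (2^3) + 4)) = -3268 / 116235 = -0.03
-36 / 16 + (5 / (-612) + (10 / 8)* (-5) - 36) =-27239 / 612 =-44.51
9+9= 18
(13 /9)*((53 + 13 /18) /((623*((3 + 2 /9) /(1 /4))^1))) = 0.01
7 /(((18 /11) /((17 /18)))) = 4.04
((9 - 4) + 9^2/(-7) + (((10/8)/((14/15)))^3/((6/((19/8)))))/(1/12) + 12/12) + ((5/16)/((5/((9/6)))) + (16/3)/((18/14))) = 191205299/18966528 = 10.08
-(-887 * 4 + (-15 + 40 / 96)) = 42751 / 12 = 3562.58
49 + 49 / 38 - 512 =-17545 / 38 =-461.71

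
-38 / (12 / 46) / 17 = -437 / 51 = -8.57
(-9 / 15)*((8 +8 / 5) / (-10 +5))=144 / 125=1.15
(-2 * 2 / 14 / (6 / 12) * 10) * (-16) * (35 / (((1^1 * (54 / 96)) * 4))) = 12800 / 9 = 1422.22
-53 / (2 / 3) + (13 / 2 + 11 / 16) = -1157 / 16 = -72.31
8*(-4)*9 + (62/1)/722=-103937/361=-287.91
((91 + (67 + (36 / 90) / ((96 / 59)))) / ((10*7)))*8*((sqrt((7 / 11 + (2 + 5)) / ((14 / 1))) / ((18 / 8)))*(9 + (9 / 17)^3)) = 17242466*sqrt(66) / 2579325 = 54.31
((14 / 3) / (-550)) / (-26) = 0.00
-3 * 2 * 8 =-48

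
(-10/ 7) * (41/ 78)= -205/ 273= -0.75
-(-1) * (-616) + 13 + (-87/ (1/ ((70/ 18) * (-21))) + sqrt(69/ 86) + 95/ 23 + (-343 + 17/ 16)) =sqrt(5934)/ 86 + 2268423/ 368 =6165.09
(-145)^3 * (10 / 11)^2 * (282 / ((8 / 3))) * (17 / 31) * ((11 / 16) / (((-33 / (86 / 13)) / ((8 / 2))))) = 7855620684375 / 97526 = 80548988.83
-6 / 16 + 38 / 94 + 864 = 324875 / 376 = 864.03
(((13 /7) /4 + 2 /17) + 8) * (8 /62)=4085 /3689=1.11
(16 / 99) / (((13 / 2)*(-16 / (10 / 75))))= -0.00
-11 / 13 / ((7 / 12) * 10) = -66 / 455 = -0.15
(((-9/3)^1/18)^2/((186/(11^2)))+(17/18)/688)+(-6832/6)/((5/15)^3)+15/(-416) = -115076821805/3743064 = -30744.02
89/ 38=2.34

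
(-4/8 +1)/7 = 1/14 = 0.07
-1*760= -760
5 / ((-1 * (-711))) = 5 / 711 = 0.01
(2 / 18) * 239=26.56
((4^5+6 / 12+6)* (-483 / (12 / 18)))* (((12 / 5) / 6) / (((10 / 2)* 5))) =-2986389 / 250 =-11945.56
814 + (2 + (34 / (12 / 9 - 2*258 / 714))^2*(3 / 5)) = 158972763 / 59405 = 2676.08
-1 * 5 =-5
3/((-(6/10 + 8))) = -15/43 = -0.35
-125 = -125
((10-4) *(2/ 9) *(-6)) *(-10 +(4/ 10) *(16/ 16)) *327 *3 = 376704/ 5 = 75340.80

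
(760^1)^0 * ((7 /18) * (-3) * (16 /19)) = -56 /57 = -0.98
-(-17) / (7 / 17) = 289 / 7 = 41.29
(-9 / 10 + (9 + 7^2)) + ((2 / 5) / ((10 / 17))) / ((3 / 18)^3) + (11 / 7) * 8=75793 / 350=216.55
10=10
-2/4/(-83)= 1/166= 0.01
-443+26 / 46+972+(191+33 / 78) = 431151 / 598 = 720.99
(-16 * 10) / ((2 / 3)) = -240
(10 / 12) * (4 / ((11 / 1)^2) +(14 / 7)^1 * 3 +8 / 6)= 6685 / 1089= 6.14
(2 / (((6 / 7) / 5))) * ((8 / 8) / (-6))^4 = 35 / 3888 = 0.01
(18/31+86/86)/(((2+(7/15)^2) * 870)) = 0.00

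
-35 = -35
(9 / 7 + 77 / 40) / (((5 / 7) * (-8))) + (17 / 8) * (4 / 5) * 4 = 6.24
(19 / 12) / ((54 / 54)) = 19 / 12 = 1.58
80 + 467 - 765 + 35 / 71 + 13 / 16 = -246165 / 1136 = -216.69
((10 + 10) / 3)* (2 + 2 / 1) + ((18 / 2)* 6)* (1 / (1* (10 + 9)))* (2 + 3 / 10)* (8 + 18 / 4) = 12355 / 114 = 108.38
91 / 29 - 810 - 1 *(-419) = -11248 / 29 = -387.86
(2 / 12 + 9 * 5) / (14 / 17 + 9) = 4607 / 1002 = 4.60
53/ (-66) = -53/ 66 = -0.80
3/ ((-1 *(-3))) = 1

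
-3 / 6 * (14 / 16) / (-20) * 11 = 77 / 320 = 0.24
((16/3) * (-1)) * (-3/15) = 16/15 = 1.07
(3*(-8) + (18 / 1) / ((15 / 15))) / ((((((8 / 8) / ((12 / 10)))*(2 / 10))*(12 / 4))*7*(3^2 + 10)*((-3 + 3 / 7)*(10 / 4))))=0.01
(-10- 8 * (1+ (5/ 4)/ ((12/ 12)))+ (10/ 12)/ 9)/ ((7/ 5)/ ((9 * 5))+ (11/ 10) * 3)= -37675/ 4497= -8.38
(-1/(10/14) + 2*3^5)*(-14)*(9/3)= -101766/5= -20353.20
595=595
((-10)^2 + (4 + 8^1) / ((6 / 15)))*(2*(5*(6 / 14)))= 557.14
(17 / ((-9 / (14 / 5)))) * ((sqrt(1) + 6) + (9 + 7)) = -121.64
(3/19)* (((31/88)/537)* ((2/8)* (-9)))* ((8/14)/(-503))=279/1053793048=0.00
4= 4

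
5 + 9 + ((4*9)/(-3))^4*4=82958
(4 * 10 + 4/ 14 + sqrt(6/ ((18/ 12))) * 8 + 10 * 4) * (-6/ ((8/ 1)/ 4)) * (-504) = 145584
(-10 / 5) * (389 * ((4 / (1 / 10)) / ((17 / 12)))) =-373440 / 17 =-21967.06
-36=-36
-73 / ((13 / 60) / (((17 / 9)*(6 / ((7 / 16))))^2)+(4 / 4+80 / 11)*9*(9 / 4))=-4752732160 / 10906742301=-0.44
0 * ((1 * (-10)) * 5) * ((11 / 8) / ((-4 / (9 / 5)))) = 0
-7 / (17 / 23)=-161 / 17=-9.47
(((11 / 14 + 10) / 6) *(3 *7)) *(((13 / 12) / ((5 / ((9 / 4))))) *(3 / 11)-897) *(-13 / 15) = 516428003 / 17600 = 29342.50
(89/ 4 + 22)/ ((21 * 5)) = 0.42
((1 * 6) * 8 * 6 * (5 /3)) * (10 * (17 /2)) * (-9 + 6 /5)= -318240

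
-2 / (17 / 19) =-38 / 17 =-2.24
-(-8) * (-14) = -112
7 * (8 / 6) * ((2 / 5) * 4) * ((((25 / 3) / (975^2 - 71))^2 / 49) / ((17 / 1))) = 0.00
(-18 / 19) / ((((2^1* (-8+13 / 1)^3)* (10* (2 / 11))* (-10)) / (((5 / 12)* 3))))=0.00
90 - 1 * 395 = -305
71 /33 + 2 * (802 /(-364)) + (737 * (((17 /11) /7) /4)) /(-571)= -15955879 /6858852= -2.33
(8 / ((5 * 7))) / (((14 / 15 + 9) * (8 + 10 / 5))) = 12 / 5215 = 0.00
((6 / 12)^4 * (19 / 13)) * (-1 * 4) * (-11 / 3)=209 / 156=1.34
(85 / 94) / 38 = 85 / 3572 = 0.02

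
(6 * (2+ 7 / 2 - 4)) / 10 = 9 / 10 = 0.90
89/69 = 1.29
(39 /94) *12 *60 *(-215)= -3018600 /47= -64225.53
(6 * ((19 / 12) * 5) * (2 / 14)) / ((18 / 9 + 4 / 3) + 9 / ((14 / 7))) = 285 / 329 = 0.87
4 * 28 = 112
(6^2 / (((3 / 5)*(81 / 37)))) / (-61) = -740 / 1647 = -0.45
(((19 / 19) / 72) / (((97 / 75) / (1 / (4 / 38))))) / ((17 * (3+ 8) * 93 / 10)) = 2375 / 40486248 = 0.00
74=74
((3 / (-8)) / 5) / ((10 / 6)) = -9 / 200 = -0.04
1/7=0.14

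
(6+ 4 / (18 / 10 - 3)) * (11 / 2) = 44 / 3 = 14.67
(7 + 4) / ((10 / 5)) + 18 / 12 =7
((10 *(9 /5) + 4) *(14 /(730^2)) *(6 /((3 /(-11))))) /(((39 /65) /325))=-110110 /15987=-6.89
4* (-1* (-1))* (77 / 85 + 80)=27508 / 85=323.62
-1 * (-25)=25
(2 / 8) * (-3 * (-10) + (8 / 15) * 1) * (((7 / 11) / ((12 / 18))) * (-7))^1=-11221 / 220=-51.00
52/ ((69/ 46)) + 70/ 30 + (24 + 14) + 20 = 95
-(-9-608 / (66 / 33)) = 313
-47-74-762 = -883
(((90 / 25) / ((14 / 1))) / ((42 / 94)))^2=19881 / 60025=0.33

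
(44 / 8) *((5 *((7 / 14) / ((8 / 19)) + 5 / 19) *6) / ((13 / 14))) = 509355 / 1976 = 257.77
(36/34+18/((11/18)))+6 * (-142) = -153618/187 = -821.49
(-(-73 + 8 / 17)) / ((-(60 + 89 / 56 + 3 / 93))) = -1.18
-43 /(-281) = 43 /281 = 0.15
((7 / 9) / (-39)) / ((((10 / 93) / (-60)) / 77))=33418 / 39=856.87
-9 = -9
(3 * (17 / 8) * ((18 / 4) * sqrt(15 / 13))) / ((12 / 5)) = 765 * sqrt(195) / 832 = 12.84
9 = 9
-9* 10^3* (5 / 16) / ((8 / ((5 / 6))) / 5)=-46875 / 32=-1464.84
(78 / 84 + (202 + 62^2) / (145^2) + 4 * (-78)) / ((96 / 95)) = -1738637389 / 5651520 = -307.64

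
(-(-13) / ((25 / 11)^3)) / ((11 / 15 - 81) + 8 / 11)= -570999 / 41012500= -0.01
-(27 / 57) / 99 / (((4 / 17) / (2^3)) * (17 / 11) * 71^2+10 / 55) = -2 / 95855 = -0.00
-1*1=-1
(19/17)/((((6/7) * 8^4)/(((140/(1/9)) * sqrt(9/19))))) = 2205 * sqrt(19)/34816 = 0.28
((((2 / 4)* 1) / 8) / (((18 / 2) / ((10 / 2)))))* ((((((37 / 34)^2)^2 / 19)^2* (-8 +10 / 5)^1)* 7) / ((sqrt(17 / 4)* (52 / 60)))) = -0.00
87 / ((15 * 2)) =29 / 10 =2.90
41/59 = 0.69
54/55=0.98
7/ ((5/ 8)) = 56/ 5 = 11.20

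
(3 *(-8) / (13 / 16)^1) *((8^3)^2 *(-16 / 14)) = 805306368 / 91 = 8849520.53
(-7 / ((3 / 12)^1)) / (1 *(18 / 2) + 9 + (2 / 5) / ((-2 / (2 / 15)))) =-525 / 337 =-1.56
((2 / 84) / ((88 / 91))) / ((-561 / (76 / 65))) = -0.00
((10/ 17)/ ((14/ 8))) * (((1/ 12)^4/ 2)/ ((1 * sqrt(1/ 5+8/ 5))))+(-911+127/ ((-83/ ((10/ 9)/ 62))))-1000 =-44253662/ 23157+5 * sqrt(5)/ 1850688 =-1911.03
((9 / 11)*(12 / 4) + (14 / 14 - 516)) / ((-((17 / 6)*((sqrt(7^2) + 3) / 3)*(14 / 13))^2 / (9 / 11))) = 347303619 / 85674050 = 4.05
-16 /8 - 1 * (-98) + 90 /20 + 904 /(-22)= 1307 /22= 59.41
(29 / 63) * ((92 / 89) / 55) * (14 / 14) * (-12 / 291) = -10672 / 29913345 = -0.00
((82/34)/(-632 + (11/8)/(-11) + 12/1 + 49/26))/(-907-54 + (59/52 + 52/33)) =7317024/1797437101825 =0.00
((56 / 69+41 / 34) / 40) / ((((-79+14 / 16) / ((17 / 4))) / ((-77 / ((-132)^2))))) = 33131 / 2732400000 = 0.00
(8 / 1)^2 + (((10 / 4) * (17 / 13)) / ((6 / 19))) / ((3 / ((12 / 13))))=34063 / 507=67.19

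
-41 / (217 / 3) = -0.57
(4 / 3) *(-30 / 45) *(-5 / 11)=0.40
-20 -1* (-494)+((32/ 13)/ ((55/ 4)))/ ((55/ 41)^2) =1025417918/ 2162875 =474.10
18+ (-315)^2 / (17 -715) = -86661 / 698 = -124.16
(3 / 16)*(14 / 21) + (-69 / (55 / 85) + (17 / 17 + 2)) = -9109 / 88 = -103.51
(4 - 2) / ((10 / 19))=19 / 5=3.80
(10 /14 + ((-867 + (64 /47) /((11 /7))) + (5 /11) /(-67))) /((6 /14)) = -209842429 /103917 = -2019.33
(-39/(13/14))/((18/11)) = -77/3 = -25.67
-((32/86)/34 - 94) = 68706/731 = 93.99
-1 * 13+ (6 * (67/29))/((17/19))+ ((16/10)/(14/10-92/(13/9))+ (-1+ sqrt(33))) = 2928792/1996157+ sqrt(33) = 7.21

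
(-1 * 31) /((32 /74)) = -1147 /16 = -71.69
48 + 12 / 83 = 3996 / 83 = 48.14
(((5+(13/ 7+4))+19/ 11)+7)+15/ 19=29807/ 1463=20.37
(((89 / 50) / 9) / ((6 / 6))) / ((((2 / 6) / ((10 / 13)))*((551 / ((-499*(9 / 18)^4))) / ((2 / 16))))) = -44411 / 13752960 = -0.00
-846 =-846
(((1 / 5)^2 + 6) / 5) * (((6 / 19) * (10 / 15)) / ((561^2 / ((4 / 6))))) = 1208 / 2242387125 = 0.00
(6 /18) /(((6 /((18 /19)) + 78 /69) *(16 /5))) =23 /1648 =0.01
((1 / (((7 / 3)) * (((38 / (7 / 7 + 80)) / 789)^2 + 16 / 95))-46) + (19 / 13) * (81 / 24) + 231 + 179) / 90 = 4418233270143487 / 1070431389452880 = 4.13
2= 2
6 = 6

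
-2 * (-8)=16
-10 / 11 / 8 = -5 / 44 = -0.11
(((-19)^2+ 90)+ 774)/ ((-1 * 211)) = -1225/ 211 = -5.81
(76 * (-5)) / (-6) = 190 / 3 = 63.33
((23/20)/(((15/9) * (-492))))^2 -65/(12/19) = -83041398413/806880000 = -102.92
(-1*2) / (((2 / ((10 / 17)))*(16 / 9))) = -0.33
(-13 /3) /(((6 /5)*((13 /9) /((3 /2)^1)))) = -15 /4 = -3.75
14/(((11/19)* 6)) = 133/33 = 4.03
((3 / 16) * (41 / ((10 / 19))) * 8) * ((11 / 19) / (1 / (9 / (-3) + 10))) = 473.55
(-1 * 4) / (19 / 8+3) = -32 / 43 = -0.74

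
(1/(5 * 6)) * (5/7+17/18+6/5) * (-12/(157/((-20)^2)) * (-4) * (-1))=-115264/9891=-11.65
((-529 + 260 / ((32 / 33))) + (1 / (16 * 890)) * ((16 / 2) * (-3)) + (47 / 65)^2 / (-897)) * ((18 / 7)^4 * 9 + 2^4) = -494366714668124 / 4627679511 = -106828.21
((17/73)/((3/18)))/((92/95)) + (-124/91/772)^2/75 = 112086281087413/77685391342650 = 1.44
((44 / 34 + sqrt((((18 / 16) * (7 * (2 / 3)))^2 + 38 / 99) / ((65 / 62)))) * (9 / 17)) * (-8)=-27.35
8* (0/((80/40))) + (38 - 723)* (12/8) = -2055/2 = -1027.50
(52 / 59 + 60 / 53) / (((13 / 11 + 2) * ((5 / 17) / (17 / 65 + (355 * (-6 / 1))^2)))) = 347199358786984 / 35569625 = 9761119.46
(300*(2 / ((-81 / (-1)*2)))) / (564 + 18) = 50 / 7857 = 0.01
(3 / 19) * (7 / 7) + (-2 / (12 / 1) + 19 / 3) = 721 / 114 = 6.32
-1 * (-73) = 73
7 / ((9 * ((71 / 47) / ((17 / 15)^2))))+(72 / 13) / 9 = 2386253 / 1869075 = 1.28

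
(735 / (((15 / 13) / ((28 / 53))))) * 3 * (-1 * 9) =-481572 / 53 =-9086.26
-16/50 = -8/25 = -0.32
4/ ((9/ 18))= 8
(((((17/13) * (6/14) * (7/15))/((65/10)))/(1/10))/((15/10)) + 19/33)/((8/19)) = 29811/14872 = 2.00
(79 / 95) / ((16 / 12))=237 / 380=0.62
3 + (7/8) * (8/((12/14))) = 67/6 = 11.17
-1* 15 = -15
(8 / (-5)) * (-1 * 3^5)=1944 / 5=388.80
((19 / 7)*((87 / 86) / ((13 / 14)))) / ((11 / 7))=11571 / 6149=1.88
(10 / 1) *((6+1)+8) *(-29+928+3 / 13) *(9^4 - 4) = 11497699500 / 13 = 884438423.08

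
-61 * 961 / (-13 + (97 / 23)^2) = -31010509 / 2532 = -12247.44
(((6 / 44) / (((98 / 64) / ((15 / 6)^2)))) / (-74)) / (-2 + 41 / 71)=10650 / 2014243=0.01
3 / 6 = 1 / 2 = 0.50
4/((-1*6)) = -2/3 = -0.67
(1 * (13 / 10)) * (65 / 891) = 169 / 1782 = 0.09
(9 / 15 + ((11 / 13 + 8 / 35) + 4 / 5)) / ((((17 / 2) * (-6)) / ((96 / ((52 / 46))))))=-414368 / 100555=-4.12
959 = 959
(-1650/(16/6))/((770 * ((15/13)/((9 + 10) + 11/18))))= -4589/336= -13.66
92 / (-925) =-0.10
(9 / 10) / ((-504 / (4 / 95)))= -0.00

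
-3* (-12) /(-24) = -3 /2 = -1.50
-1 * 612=-612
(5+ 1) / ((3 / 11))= 22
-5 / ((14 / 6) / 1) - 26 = -197 / 7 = -28.14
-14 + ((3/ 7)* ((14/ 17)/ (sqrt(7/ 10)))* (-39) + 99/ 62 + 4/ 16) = -234* sqrt(70)/ 119 -1507/ 124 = -28.61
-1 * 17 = -17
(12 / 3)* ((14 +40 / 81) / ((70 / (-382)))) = -896936 / 2835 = -316.38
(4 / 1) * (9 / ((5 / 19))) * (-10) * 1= -1368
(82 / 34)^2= 1681 / 289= 5.82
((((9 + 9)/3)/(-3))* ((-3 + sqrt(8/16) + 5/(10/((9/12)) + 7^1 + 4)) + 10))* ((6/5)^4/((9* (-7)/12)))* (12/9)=2304* sqrt(2)/4375 + 2423808/319375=8.33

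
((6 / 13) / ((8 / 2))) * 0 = 0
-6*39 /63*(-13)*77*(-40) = -148720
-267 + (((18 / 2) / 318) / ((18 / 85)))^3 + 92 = -45019790675 / 257259456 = -175.00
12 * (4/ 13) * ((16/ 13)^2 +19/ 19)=20400/ 2197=9.29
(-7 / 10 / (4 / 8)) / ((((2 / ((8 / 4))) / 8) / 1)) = -56 / 5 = -11.20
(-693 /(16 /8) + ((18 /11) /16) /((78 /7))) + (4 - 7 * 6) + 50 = -765315 /2288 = -334.49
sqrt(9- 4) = sqrt(5) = 2.24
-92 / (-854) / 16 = 23 / 3416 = 0.01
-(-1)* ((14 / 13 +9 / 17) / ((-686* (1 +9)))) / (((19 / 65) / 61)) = -21655 / 443156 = -0.05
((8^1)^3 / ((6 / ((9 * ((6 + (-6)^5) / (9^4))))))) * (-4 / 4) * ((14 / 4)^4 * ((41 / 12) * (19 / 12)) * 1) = 4844281610 / 6561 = 738345.01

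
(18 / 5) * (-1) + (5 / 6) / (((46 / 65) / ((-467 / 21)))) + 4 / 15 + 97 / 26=-1943129 / 75348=-25.79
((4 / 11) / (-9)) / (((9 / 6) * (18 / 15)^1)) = -20 / 891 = -0.02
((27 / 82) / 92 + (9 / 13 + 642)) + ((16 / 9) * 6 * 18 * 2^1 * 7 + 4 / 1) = 327040295 / 98072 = 3334.70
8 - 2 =6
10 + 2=12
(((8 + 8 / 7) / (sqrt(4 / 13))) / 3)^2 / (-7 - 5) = -3328 / 1323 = -2.52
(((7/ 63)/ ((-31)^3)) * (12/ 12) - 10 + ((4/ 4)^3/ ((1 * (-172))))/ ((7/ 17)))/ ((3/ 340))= -274780518895/ 242111457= -1134.93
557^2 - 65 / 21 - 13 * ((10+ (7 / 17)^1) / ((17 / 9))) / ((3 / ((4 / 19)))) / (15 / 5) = 35774572240 / 115311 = 310244.23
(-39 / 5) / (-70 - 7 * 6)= 39 / 560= 0.07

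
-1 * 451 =-451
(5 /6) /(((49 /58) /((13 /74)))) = 1885 /10878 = 0.17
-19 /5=-3.80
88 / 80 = 11 / 10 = 1.10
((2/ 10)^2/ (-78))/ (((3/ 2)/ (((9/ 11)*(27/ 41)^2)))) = -729/ 6009575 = -0.00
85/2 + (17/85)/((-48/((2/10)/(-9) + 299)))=222773/5400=41.25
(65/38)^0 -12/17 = 5/17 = 0.29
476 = 476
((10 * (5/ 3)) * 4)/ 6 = 100/ 9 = 11.11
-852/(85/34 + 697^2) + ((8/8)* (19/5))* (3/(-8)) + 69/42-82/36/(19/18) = -10037186263/5169034360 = -1.94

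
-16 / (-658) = 8 / 329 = 0.02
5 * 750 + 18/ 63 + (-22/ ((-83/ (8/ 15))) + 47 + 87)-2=33835352/ 8715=3882.43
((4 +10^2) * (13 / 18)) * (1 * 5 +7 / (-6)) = 7774 / 27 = 287.93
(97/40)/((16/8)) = 97/80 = 1.21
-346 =-346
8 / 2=4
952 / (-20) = -47.60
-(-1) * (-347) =-347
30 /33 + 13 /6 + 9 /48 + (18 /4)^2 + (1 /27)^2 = 3017021 /128304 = 23.51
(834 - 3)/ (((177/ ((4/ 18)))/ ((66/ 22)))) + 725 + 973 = 301100/ 177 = 1701.13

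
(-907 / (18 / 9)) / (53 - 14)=-907 / 78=-11.63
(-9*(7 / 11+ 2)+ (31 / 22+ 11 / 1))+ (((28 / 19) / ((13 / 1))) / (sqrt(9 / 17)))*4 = -249 / 22+ 112*sqrt(17) / 741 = -10.69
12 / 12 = 1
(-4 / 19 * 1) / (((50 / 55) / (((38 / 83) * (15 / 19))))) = -132 / 1577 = -0.08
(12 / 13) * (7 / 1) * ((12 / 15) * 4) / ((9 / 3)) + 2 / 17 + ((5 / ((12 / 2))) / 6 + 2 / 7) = 2070227 / 278460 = 7.43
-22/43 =-0.51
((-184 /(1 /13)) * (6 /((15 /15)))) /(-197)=14352 /197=72.85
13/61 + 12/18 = 161/183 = 0.88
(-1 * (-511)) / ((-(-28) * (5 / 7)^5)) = 1226911 / 12500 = 98.15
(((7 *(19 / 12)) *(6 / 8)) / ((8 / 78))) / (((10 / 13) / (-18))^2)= 44378.03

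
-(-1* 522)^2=-272484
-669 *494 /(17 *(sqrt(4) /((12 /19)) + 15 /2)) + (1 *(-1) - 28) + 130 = -1721.53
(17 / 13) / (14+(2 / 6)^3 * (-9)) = 51 / 533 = 0.10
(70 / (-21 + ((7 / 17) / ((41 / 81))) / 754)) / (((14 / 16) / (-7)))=42043040 / 1576533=26.67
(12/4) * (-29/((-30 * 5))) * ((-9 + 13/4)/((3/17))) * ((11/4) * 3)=-124729/800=-155.91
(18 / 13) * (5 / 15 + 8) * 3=450 / 13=34.62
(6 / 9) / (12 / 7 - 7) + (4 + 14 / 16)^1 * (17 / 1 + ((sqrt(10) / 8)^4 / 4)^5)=84717825080057998034081 / 1023794296090880114688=82.75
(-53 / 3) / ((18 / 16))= -424 / 27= -15.70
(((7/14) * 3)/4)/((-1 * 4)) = -3/32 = -0.09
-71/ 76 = -0.93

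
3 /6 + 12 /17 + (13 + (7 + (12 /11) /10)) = 39859 /1870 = 21.31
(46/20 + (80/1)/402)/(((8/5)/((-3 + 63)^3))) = 22603500/67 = 337365.67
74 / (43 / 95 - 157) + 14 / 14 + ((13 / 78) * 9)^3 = 3.90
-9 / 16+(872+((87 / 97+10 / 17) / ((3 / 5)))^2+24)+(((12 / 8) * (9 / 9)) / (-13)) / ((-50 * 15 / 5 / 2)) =114732012638947 / 127258606800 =901.57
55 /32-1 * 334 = -10633 /32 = -332.28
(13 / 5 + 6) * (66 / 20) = 1419 / 50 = 28.38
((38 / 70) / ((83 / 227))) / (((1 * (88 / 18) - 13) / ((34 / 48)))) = -219963 / 1696520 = -0.13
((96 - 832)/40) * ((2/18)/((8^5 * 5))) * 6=-23/307200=-0.00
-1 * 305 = -305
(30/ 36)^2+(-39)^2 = 54781/ 36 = 1521.69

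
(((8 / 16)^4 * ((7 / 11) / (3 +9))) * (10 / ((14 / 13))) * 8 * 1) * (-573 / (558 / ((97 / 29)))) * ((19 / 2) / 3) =-22880845 / 8544096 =-2.68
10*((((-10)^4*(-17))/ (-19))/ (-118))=-850000/ 1121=-758.25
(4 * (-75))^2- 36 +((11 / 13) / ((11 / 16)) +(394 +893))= 1186279 / 13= 91252.23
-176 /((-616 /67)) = 134 /7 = 19.14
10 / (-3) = -10 / 3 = -3.33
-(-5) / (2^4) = 5 / 16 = 0.31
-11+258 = 247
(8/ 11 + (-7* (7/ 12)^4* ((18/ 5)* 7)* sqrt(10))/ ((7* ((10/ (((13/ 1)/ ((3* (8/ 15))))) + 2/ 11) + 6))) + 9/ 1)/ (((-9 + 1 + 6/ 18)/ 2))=-642/ 253 + 2403401* sqrt(10)/ 23404800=-2.21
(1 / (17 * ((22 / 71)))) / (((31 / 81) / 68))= 11502 / 341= 33.73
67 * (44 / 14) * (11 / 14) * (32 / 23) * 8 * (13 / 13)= 2075392 / 1127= 1841.52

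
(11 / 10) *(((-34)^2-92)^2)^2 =7049027442688 / 5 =1409805488537.60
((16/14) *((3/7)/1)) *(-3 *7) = -72/7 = -10.29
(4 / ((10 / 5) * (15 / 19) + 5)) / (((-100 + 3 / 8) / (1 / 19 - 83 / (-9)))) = -50752 / 896625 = -0.06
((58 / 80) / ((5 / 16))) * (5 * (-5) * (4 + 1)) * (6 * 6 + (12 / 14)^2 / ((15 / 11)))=-519216 / 49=-10596.24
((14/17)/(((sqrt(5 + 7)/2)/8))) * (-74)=-8288 * sqrt(3)/51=-281.48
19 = 19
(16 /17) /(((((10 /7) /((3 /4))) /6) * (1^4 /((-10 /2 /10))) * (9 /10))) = -28 /17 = -1.65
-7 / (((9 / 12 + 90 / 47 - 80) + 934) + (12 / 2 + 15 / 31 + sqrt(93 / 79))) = -16212495583004 / 1999110488815807 + 237759088 *sqrt(7347) / 1999110488815807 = -0.01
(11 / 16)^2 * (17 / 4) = 2057 / 1024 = 2.01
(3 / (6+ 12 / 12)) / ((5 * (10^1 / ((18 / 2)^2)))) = 243 / 350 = 0.69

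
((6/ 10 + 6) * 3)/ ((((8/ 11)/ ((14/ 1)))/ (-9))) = -68607/ 20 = -3430.35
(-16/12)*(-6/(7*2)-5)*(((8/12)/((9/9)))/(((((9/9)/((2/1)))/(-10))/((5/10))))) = -3040/63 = -48.25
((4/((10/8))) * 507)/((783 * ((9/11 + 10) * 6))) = 14872/465885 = 0.03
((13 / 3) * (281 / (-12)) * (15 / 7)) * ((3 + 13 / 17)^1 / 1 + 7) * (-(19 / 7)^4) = 145199096965 / 1142876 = 127047.11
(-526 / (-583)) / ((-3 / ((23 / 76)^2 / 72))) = -139127 / 363680064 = -0.00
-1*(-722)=722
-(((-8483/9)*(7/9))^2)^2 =-12433403502014191921/43046721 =-288835089251.38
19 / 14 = 1.36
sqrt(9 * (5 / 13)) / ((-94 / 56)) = -1.11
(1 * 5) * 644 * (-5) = -16100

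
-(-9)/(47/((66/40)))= 297/940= 0.32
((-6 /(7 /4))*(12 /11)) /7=-288 /539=-0.53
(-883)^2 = 779689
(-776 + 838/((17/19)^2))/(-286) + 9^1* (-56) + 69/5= -9226192/18785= -491.15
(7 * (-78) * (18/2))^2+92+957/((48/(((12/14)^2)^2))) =24147498.76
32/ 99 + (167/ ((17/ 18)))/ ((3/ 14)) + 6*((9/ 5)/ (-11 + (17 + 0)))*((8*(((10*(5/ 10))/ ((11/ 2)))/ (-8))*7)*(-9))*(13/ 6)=1048.86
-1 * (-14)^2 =-196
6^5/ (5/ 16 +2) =124416/ 37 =3362.59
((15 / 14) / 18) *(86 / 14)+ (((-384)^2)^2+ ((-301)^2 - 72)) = 21743362465.37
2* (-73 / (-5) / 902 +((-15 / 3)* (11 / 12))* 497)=-61639987 / 13530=-4555.80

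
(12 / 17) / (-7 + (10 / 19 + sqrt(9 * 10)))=3116 / 32793 + 1444 * sqrt(10) / 32793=0.23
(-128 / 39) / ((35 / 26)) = -256 / 105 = -2.44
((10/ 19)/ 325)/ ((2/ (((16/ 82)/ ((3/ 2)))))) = 16/ 151905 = 0.00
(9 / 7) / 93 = 0.01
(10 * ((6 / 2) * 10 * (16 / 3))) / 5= 320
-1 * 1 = -1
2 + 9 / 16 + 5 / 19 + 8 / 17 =17035 / 5168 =3.30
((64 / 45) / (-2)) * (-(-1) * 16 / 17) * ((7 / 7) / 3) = -512 / 2295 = -0.22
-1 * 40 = -40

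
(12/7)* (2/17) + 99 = 11805/119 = 99.20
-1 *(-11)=11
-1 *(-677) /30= 677 /30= 22.57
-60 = -60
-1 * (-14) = 14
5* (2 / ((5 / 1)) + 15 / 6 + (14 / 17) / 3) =1619 / 102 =15.87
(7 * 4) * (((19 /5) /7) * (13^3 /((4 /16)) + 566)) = 710904 /5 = 142180.80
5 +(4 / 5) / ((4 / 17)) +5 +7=102 / 5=20.40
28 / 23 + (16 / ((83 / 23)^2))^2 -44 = -45051284056 / 1091541383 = -41.27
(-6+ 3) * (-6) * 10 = 180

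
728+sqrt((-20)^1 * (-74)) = 2 * sqrt(370)+728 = 766.47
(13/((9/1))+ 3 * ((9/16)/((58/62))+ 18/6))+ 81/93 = 1698371/129456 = 13.12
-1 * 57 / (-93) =19 / 31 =0.61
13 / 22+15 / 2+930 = 10319 / 11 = 938.09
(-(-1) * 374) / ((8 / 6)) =561 / 2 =280.50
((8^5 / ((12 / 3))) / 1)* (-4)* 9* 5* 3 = -4423680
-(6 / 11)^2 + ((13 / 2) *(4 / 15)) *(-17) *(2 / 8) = -7.66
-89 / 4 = -22.25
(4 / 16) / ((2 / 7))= 7 / 8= 0.88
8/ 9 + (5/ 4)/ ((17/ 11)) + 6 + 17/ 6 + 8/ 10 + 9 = 62213/ 3060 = 20.33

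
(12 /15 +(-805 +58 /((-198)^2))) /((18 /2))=-78819497 /882090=-89.36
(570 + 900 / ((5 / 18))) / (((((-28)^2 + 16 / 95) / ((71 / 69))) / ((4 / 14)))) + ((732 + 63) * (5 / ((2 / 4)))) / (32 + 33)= 4823237735 / 38980032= 123.74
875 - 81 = 794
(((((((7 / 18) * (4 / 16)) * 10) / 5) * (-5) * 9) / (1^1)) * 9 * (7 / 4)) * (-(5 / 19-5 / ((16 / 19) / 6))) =-11851875 / 2432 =-4873.30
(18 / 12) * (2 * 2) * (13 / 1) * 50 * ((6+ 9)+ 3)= 70200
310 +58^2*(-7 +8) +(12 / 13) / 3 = 47766 / 13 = 3674.31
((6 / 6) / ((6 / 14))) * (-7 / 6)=-49 / 18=-2.72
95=95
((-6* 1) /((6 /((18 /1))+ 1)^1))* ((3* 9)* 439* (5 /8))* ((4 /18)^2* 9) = -59265 /4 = -14816.25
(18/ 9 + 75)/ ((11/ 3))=21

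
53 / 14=3.79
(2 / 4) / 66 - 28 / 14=-263 / 132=-1.99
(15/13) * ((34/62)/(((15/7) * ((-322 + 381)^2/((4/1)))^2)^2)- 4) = -4096569209160342652/887589995318120445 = -4.62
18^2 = 324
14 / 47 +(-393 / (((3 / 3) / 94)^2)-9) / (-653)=163219321 / 30691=5318.15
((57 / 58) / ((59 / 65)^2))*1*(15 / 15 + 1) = 240825 / 100949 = 2.39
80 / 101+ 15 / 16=2795 / 1616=1.73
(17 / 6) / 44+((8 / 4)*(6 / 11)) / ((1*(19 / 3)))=1187 / 5016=0.24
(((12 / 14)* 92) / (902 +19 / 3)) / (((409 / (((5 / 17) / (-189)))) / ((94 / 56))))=-2162 / 3899277165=-0.00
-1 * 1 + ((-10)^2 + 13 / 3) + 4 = 322 / 3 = 107.33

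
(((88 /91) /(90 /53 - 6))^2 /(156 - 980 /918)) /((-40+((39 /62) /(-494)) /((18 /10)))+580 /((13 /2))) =416024136 /62795240117155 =0.00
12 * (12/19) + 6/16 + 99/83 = 115395/12616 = 9.15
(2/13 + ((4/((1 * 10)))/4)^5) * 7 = 1400091/1300000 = 1.08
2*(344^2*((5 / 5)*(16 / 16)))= 236672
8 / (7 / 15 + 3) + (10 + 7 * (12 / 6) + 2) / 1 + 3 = 407 / 13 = 31.31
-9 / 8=-1.12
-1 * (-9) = 9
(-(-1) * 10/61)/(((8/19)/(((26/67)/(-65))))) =-19/8174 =-0.00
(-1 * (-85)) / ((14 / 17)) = 1445 / 14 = 103.21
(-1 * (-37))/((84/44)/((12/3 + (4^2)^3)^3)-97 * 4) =-28050847000000/294154827999979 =-0.10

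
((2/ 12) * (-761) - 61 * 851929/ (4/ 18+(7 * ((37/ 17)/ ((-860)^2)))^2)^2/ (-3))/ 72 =210393050264897389754896985417028919399/ 43184414451415422931659307630512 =4871967.19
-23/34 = -0.68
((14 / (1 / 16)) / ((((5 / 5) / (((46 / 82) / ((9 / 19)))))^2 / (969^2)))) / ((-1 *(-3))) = 4462887475424 / 45387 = 98329642.31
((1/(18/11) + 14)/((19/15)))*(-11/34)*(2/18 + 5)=-19.07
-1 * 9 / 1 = -9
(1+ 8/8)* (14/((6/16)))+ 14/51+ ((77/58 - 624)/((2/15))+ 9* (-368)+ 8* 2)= -15561253/1972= -7891.10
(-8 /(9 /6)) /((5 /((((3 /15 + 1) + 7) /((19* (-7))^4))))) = -0.00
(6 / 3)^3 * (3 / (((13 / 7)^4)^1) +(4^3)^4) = 3833392587032 / 28561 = 134217730.02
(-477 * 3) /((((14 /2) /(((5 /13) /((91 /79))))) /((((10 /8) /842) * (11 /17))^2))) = -1709866125 /27147184407616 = -0.00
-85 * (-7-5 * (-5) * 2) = -3655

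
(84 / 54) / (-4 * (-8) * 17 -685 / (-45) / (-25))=350 / 122263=0.00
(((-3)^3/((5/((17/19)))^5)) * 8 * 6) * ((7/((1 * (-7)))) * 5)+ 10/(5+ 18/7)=205856468866/82020779375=2.51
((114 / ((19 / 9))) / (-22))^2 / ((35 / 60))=8748 / 847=10.33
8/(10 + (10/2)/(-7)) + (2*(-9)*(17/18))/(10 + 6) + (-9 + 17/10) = -7.50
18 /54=1 /3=0.33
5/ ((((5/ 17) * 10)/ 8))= 68/ 5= 13.60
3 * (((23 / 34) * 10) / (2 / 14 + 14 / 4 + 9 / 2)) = 805 / 323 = 2.49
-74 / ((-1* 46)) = 1.61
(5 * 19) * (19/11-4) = -2375/11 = -215.91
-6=-6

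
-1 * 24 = -24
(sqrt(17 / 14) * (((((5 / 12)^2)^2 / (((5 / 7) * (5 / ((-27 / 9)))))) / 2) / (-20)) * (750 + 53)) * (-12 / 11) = -365 * sqrt(238) / 9216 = -0.61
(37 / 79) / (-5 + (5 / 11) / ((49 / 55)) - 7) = -1813 / 44477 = -0.04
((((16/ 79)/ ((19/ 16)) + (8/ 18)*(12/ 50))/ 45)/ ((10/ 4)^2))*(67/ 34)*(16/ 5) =66909952/ 10764984375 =0.01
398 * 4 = 1592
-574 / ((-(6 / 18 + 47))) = 861 / 71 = 12.13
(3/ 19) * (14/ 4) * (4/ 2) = 21/ 19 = 1.11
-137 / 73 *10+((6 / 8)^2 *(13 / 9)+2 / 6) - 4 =-75761 / 3504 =-21.62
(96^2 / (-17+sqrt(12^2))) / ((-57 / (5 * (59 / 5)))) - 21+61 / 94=1887.52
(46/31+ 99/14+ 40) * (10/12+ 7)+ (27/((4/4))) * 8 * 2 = 2115359/2604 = 812.35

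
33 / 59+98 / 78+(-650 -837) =-3417409 / 2301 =-1485.18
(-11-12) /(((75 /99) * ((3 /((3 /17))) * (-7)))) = 759 /2975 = 0.26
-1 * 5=-5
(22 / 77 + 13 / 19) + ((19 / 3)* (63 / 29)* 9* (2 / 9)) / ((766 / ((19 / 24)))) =11798515 / 11817848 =1.00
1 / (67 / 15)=15 / 67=0.22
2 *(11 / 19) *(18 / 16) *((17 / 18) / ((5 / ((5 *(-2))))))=-187 / 76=-2.46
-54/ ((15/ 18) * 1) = -324/ 5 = -64.80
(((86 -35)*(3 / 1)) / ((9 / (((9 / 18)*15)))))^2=65025 / 4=16256.25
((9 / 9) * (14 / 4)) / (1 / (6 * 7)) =147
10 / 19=0.53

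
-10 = -10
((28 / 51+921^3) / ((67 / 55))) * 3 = 2191350042145 / 1139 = 1923924532.17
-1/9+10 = 89/9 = 9.89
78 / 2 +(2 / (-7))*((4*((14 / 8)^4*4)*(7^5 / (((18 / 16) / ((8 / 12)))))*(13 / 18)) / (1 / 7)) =-524587414 / 243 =-2158795.94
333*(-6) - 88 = -2086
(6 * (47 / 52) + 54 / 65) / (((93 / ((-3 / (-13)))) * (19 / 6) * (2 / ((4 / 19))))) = 4878 / 9456395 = 0.00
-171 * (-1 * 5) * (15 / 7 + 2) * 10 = 247950 / 7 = 35421.43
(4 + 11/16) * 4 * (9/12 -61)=-18075/16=-1129.69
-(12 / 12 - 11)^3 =1000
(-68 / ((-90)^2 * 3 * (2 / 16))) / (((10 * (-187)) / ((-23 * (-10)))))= 184 / 66825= 0.00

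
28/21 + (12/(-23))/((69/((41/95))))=200528/150765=1.33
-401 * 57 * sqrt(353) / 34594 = -12.41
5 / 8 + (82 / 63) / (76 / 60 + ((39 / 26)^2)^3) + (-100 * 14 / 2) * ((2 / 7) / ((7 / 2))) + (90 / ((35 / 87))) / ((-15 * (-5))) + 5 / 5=-2675833697 / 51034200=-52.43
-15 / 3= -5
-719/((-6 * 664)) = 719/3984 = 0.18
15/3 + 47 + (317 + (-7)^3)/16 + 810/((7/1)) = 9301/56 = 166.09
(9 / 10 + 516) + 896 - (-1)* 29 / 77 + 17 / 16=8712329 / 6160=1414.34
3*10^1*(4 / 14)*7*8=480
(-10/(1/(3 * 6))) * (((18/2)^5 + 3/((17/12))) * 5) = -903482100/17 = -53146005.88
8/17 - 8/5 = -96/85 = -1.13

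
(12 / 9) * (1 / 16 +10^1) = 13.42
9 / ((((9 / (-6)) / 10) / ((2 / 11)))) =-120 / 11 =-10.91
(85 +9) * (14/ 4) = 329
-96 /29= -3.31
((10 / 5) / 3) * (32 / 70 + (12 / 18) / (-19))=1684 / 5985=0.28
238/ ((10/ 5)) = 119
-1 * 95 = -95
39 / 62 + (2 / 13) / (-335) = 169721 / 270010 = 0.63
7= 7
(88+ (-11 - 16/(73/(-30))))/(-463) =-6101/33799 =-0.18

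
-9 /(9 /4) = -4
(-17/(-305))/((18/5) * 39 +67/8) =136/363011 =0.00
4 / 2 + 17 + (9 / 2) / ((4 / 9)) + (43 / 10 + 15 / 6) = 1437 / 40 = 35.92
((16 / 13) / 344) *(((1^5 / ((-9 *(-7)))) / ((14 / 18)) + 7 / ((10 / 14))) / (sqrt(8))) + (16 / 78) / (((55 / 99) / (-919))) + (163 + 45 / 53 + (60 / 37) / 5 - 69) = -244.14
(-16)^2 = 256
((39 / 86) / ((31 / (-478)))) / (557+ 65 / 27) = -251667 / 20133632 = -0.01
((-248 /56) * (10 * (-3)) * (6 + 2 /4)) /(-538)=-6045 /3766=-1.61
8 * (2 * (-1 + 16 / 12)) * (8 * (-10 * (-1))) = 1280 / 3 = 426.67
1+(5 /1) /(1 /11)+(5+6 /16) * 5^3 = 5823 /8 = 727.88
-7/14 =-0.50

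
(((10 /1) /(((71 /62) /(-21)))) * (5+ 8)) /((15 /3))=-33852 /71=-476.79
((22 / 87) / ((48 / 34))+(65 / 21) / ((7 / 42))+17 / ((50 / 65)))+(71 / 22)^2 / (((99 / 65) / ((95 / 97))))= 47.55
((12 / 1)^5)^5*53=50559994821356576868868816896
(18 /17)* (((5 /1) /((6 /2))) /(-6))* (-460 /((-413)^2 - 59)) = 230 /289867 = 0.00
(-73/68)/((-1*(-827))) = -0.00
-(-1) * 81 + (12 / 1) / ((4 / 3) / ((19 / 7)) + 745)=3442617 / 42493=81.02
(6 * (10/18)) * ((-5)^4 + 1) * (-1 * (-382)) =2391320/3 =797106.67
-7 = -7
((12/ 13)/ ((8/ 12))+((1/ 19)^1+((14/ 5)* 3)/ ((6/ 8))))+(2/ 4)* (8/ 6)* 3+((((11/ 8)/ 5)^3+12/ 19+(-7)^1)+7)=241698357/ 15808000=15.29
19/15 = 1.27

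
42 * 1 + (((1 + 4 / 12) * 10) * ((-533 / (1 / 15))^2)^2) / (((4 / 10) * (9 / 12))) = 181589759822250042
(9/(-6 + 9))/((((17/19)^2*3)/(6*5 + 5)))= 12635/289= 43.72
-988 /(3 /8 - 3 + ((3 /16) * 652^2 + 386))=-7904 /640723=-0.01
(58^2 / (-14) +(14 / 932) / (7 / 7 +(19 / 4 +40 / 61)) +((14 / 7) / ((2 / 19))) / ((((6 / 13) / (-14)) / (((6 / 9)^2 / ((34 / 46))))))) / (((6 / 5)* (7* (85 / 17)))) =-114443643184 / 8190749889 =-13.97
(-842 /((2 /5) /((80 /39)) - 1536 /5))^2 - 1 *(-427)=1638183916027 /3770082801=434.52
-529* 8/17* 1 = -4232/17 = -248.94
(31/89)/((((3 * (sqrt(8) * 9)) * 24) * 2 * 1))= 31 * sqrt(2)/461376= 0.00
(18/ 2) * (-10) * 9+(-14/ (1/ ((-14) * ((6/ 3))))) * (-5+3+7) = 1150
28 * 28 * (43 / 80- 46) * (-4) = 712852 / 5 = 142570.40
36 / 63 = 4 / 7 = 0.57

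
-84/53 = -1.58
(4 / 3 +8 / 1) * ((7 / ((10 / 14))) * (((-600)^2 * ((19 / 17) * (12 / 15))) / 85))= 100101120 / 289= 346370.66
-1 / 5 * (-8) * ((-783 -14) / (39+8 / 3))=-19128 / 625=-30.60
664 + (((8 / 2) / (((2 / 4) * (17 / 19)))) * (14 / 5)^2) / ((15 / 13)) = 4620296 / 6375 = 724.75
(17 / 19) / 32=17 / 608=0.03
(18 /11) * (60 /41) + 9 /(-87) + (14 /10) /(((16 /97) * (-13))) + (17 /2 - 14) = -52526841 /13602160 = -3.86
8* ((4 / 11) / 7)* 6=192 / 77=2.49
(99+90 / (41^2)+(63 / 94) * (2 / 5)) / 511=5605074 / 28837555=0.19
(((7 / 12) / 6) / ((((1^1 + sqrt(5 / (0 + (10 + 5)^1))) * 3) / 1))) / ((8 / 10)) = 35 / 576- 35 * sqrt(3) / 1728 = 0.03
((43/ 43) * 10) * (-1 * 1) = -10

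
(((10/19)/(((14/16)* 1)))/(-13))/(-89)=80/153881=0.00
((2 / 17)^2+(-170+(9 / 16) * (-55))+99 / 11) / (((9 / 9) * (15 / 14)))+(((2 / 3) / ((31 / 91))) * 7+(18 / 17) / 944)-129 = -933776507 / 3171486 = -294.43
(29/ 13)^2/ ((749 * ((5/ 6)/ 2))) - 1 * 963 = -609477423/ 632905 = -962.98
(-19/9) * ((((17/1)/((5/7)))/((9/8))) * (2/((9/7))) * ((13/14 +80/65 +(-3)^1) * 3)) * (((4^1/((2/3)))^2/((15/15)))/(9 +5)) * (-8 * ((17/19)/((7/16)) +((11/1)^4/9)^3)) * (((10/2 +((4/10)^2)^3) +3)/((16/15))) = -1490043642473775976768/12796875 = -116438086835557.59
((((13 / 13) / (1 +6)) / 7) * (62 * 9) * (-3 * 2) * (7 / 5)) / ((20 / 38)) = -31806 / 175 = -181.75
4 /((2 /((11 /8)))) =11 /4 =2.75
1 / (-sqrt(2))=-sqrt(2) / 2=-0.71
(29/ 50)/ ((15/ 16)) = 232/ 375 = 0.62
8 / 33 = 0.24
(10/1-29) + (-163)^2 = 26550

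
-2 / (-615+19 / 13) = 13 / 3988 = 0.00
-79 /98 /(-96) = 79 /9408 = 0.01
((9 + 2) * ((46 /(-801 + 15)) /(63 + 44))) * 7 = -1771 /42051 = -0.04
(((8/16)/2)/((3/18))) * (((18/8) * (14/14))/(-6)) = -9/16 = -0.56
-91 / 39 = -7 / 3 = -2.33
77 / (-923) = -0.08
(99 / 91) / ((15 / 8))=264 / 455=0.58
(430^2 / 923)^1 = 184900 / 923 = 200.33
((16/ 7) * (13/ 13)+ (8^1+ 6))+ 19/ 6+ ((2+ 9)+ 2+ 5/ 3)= 1433/ 42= 34.12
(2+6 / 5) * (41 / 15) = 8.75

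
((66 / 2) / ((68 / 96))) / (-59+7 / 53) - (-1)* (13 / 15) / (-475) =-2498071 / 3149250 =-0.79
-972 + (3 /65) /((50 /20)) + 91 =-286319 /325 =-880.98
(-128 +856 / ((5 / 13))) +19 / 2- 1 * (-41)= 21481 / 10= 2148.10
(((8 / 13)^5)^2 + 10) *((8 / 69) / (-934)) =-5518634641256 / 4442214182850327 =-0.00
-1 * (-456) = 456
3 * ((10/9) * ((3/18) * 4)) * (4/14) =40/63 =0.63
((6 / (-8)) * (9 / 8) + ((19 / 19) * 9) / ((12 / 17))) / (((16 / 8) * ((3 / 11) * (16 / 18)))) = 12573 / 512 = 24.56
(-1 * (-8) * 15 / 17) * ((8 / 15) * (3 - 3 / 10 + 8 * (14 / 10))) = 4448 / 85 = 52.33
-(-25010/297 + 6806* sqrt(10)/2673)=76.16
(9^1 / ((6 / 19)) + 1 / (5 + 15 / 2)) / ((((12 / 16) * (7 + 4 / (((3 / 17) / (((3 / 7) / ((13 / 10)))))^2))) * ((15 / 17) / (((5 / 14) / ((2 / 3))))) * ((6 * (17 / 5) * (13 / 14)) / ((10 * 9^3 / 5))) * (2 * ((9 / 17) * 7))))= 19895967 / 1735670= 11.46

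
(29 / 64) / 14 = 29 / 896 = 0.03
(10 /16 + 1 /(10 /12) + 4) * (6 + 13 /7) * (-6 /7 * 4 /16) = -7689 /784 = -9.81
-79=-79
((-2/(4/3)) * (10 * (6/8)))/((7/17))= -765/28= -27.32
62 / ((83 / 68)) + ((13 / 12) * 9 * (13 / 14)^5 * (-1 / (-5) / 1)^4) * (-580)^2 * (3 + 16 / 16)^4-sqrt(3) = 32346643325992 / 34874525-sqrt(3) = 927513.22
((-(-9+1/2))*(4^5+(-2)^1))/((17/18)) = 9198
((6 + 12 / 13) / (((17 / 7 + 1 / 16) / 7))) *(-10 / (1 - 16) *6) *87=6770.02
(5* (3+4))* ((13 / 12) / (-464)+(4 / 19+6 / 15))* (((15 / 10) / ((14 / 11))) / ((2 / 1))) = 3538799 / 282112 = 12.54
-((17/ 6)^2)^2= -83521/ 1296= -64.45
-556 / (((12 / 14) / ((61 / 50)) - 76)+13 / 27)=6410124 / 862553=7.43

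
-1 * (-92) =92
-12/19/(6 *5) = -2/95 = -0.02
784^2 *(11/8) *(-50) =-42257600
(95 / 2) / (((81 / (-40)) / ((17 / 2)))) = -16150 / 81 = -199.38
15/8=1.88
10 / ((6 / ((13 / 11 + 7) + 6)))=260 / 11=23.64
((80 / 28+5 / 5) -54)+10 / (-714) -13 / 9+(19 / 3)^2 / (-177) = -1403552 / 27081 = -51.83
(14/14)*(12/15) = 4/5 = 0.80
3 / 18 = 1 / 6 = 0.17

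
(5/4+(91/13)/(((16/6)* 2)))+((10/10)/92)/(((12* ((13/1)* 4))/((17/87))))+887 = 4442916365/4994496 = 889.56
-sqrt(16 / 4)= -2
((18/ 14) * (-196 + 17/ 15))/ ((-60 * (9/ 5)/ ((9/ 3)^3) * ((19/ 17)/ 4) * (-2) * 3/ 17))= -635.15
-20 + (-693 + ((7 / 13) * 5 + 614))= -96.31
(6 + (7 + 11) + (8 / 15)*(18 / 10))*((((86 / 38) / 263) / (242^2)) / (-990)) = -1118 / 301789442625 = -0.00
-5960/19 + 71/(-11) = -66909/209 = -320.14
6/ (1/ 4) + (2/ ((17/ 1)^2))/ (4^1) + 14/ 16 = 57515/ 2312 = 24.88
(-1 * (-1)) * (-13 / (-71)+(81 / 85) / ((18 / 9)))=7961 / 12070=0.66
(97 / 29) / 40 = 97 / 1160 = 0.08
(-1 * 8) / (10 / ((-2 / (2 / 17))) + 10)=-0.85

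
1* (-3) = -3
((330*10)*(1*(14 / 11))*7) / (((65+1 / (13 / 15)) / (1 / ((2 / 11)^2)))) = 1156155 / 86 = 13443.66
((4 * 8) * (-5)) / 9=-160 / 9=-17.78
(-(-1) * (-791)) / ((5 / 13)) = -2056.60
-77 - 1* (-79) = 2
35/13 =2.69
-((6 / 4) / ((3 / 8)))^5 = -1024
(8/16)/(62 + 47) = 1/218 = 0.00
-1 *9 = -9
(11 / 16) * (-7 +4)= -33 / 16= -2.06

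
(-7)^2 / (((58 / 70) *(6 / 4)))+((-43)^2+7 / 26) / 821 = 77399827 / 1857102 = 41.68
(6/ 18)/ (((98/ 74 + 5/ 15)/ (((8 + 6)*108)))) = 6993/ 23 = 304.04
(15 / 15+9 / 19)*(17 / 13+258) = 94388 / 247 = 382.14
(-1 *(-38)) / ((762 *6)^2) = 19 / 10451592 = 0.00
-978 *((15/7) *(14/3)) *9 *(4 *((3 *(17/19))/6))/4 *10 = -7481700/19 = -393773.68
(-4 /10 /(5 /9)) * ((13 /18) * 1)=-13 /25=-0.52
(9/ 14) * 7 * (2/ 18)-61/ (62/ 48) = -2897/ 62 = -46.73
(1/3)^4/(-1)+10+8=1457/81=17.99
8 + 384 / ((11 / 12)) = 4696 / 11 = 426.91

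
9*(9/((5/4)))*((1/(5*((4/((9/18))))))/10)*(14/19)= 0.12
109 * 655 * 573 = 40909335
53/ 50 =1.06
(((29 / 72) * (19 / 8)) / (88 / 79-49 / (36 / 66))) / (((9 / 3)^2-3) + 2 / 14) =-304703 / 173594784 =-0.00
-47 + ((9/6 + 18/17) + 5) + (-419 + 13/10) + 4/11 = -427087/935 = -456.78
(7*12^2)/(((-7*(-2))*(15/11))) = 264/5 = 52.80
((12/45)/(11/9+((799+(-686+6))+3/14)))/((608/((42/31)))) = 441/89380750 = 0.00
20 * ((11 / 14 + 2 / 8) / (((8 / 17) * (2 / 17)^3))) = 12110545 / 448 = 27032.47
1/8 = 0.12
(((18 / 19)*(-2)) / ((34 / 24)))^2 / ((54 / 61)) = 2.02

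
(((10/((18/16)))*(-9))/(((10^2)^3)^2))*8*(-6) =3/781250000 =0.00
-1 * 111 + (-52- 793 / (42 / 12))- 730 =-7837 / 7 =-1119.57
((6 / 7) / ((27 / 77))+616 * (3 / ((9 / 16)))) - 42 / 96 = 3287.34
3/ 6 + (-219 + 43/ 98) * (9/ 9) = -10685/ 49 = -218.06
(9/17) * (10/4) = 45/34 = 1.32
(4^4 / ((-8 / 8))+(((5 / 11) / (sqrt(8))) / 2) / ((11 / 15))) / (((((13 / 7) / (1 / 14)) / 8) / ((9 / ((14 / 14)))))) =-9216 / 13+675 * sqrt(2) / 3146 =-708.62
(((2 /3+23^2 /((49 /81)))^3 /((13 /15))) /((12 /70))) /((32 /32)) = 53225376548403125 /11798514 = 4511193235.72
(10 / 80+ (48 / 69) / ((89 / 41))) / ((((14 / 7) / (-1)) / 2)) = -7295 / 16376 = -0.45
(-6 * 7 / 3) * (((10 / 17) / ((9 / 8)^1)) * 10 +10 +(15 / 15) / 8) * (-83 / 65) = 10918733 / 39780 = 274.48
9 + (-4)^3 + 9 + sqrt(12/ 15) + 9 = -37 + 2 *sqrt(5)/ 5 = -36.11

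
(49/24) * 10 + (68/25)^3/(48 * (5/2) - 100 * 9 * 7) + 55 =7282107443/96562500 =75.41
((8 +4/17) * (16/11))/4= 560/187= 2.99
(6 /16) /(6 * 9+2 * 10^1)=3 /592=0.01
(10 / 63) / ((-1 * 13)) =-10 / 819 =-0.01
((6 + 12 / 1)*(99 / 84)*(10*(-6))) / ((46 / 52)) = -231660 / 161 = -1438.88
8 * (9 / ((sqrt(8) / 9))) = 162 * sqrt(2) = 229.10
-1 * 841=-841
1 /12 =0.08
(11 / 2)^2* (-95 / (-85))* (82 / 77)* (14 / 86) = 8569 / 1462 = 5.86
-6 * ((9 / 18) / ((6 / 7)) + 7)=-45.50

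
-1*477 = -477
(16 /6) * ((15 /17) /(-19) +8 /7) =19832 /6783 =2.92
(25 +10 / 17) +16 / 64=1757 / 68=25.84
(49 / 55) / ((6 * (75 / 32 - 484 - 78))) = -784 / 2954985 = -0.00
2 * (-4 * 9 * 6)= -432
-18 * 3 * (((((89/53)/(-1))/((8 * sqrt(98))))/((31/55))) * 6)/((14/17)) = 6740415 * sqrt(2)/644056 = 14.80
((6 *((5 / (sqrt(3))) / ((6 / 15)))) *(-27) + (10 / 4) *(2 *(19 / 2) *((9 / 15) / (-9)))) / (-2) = 586.15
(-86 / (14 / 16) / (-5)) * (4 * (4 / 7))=11008 / 245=44.93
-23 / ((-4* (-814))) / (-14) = 23 / 45584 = 0.00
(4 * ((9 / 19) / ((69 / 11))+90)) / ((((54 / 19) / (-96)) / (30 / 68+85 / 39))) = -1459055200 / 45747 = -31894.01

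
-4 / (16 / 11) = -11 / 4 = -2.75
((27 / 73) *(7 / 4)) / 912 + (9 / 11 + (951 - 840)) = 109185333 / 976448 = 111.82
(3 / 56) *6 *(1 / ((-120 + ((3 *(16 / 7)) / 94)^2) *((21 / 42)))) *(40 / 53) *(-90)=10437525 / 28682593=0.36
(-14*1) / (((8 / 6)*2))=-21 / 4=-5.25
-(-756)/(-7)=-108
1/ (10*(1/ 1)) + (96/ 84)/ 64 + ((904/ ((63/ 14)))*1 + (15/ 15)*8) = 526697/ 2520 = 209.01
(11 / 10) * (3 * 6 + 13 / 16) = 3311 / 160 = 20.69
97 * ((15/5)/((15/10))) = 194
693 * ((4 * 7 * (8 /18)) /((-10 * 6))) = -2156 /15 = -143.73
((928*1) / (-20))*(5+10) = -696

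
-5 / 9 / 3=-5 / 27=-0.19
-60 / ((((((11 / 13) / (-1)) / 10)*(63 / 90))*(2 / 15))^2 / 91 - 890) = 74148750000 / 1099873124153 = 0.07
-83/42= -1.98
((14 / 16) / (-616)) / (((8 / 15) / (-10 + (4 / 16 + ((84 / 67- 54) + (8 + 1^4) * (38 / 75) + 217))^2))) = -3847864669587 / 50564096000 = -76.10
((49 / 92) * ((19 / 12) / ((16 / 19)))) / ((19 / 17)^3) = 240737 / 335616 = 0.72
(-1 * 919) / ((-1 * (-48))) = -919 / 48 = -19.15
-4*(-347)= 1388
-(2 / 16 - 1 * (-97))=-777 / 8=-97.12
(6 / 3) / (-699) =-2 / 699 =-0.00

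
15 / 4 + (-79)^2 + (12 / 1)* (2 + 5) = 25315 / 4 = 6328.75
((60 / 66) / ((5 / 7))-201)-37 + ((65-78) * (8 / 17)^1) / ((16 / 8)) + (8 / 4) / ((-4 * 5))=-448587 / 1870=-239.89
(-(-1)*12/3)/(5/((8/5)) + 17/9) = 288/361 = 0.80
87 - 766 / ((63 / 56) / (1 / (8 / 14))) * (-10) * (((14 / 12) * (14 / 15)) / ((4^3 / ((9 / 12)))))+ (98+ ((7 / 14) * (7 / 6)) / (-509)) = 148224877 / 439776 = 337.05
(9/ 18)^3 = 1/ 8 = 0.12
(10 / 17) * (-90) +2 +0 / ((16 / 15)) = -866 / 17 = -50.94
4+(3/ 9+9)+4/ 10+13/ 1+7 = 33.73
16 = 16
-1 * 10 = -10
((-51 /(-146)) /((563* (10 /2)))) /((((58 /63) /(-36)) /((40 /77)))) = -33048 /13110581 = -0.00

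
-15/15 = -1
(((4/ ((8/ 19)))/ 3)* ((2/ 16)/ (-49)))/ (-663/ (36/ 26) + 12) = 19/ 1097992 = 0.00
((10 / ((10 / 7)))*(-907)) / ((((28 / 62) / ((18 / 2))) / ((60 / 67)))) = -113307.31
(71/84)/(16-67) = -71/4284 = -0.02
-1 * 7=-7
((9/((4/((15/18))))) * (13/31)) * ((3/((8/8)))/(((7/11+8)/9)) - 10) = -25467/4712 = -5.40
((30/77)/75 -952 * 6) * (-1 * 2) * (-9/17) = -39584124/6545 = -6047.99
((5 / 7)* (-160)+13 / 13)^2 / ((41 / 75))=47163675 / 2009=23476.19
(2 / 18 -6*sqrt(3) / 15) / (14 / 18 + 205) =1 / 1852 -9*sqrt(3) / 4630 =-0.00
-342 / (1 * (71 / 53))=-18126 / 71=-255.30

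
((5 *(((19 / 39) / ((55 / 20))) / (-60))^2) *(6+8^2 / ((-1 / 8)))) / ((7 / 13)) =-16606 / 405405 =-0.04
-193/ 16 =-12.06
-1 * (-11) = 11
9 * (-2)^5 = -288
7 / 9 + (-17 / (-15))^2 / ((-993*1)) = 173486 / 223425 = 0.78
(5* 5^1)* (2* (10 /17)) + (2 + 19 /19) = 551 /17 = 32.41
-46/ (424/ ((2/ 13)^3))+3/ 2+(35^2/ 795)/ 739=775321657/ 516299394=1.50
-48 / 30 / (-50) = 4 / 125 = 0.03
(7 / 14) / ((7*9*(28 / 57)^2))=361 / 10976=0.03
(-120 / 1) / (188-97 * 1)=-120 / 91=-1.32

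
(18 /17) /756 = 1 /714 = 0.00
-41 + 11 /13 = -522 /13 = -40.15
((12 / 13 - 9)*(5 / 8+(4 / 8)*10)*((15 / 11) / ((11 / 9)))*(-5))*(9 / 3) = 9568125 / 12584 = 760.34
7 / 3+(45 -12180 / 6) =-5948 / 3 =-1982.67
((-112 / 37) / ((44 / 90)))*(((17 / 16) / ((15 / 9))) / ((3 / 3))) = -3213 / 814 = -3.95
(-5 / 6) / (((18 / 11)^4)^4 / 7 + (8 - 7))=-1608240545225025635 / 730567075233835541418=-0.00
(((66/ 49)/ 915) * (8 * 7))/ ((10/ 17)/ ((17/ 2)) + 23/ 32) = 1627648/ 15557745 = 0.10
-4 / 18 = -2 / 9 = -0.22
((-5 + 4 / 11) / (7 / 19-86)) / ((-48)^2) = 323 / 13744896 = 0.00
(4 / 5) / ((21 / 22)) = 88 / 105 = 0.84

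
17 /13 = 1.31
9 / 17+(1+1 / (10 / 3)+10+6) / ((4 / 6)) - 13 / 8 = 16901 / 680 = 24.85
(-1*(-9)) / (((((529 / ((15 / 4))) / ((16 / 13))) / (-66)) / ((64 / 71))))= -4.67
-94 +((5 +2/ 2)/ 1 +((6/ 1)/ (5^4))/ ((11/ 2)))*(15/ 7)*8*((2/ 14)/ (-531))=-373771782/ 3975125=-94.03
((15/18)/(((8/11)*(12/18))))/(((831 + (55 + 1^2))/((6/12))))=55/56768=0.00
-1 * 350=-350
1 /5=0.20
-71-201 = -272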